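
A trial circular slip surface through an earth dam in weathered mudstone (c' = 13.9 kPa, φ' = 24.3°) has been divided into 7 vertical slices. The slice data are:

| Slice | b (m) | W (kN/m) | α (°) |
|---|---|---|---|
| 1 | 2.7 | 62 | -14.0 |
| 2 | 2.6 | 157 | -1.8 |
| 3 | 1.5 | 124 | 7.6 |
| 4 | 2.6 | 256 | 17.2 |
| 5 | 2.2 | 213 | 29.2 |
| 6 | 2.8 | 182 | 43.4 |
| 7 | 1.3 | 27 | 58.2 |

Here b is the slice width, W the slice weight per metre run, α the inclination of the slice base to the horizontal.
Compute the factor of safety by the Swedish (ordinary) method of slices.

Ordinary method of slices: FS = Σ[c'·Δl_i + (W_i cosα_i)·tanφ'] / Σ W_i sinα_i, with Δl_i = b_i / cosα_i.
Slice 1: Δl = 2.7/cos(-14.0°) = 2.783 m; N'_1 = 62·cos(-14.0°) = 60.2; c'Δl = 38.68; W sinα = -15.0
Slice 2: Δl = 2.6/cos(-1.8°) = 2.601 m; N'_2 = 157·cos(-1.8°) = 156.9; c'Δl = 36.16; W sinα = -4.9
Slice 3: Δl = 1.5/cos7.6° = 1.513 m; N'_3 = 124·cos7.6° = 122.9; c'Δl = 21.03; W sinα = 16.4
Slice 4: Δl = 2.6/cos17.2° = 2.722 m; N'_4 = 256·cos17.2° = 244.6; c'Δl = 37.83; W sinα = 75.7
Slice 5: Δl = 2.2/cos29.2° = 2.520 m; N'_5 = 213·cos29.2° = 185.9; c'Δl = 35.03; W sinα = 103.9
Slice 6: Δl = 2.8/cos43.4° = 3.854 m; N'_6 = 182·cos43.4° = 132.2; c'Δl = 53.57; W sinα = 125.0
Slice 7: Δl = 1.3/cos58.2° = 2.467 m; N'_7 = 27·cos58.2° = 14.2; c'Δl = 34.29; W sinα = 22.9
Σc'Δl = 256.6 kN/m; ΣN' = 916.9 kN/m; ΣW sinα = 324.1 kN/m
Resisting = 256.6 + 916.9·tan24.3° = 256.6 + 414.0 = 670.6 kN/m
FS = 670.6 / 324.1 = 2.069

FS = 2.07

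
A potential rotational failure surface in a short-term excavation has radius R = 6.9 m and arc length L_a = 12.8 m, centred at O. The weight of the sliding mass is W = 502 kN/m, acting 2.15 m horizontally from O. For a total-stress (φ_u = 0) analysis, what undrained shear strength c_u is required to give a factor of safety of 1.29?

FS = c_u·L_a·R / (W·d), so c_u = FS·W·d / (L_a·R).
c_u = 1.29·502·2.15 / (12.80·6.9) = 1392.3 / 88.32 = 15.76 kPa

c_u = 15.8 kPa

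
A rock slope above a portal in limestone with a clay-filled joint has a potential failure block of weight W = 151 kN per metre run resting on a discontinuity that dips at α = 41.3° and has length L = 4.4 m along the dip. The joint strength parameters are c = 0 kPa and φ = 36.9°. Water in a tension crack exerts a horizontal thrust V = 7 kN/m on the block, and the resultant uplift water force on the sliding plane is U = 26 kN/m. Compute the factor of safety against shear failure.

Resolving the block weight along and normal to the plane and applying the Mohr–Coulomb strength on the joint:
N' = W cosα − U − V sinα = 151·cos41.3° − 26 − 7·sin41.3° = 82.8 kN/m
Driving force T = W sinα + V cosα = 151·sin41.3° + 7·cos41.3° = 104.9 kN/m
Resisting force R = c·L + N'·tanφ = 0·4.4 + 82.8·tan36.9° = 0.0 + 62.2 = 62.2 kN/m
FS = R / T = 62.2 / 104.9 = 0.593

FS = 0.59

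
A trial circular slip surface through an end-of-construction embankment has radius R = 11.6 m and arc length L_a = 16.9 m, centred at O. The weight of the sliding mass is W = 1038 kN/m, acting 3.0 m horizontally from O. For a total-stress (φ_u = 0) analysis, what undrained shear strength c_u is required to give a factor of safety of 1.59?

c_u = 25.3 kPa

FS = c_u·L_a·R / (W·d), so c_u = FS·W·d / (L_a·R).
c_u = 1.59·1038·3.0 / (16.90·11.6) = 4951.3 / 196.04 = 25.26 kPa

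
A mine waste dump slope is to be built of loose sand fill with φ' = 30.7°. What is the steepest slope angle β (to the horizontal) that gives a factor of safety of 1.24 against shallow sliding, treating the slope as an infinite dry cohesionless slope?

β = 25.6°

For an infinite dry cohesionless slope FS = tanφ'/tanβ, so tanβ = tanφ' / FS.
tanβ = tan30.7° / 1.24 = 0.5938 / 1.24 = 0.4788
β = arctan(0.4788) = 25.59°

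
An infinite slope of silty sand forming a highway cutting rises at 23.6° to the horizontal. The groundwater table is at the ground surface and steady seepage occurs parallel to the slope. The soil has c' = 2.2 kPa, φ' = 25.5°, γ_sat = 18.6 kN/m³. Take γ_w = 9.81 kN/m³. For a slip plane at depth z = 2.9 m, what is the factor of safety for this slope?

With seepage parallel to the slope and the water table at the surface, the effective normal stress on the slip plane uses the buoyant unit weight γ' = γ_sat − γ_w while the driving shear stress uses γ_sat:
FS = [c' + γ' z cos²β tanφ'] / [γ_sat z sinβ cosβ]
γ' = 18.6 − 9.81 = 8.79 kN/m³
Numerator = 2.2 + 8.79·2.9·cos²23.6°·tan25.5° = 2.2 + 8.79·2.9·0.8397·0.4770 = 12.410 kPa
Denominator = 18.6·2.9·sin23.6°·cos23.6° = 18.6·2.9·0.4003·0.9164 = 19.789 kPa
FS = 12.410 / 19.789 = 0.627

FS = 0.63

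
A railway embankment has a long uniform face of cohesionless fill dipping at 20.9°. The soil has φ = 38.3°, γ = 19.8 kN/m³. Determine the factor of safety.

FS = 2.07

For a dry cohesionless infinite slope the factor of safety is FS = tanφ / tanβ.
FS = tan38.3° / tan20.9° = 0.7898 / 0.3819 = 2.068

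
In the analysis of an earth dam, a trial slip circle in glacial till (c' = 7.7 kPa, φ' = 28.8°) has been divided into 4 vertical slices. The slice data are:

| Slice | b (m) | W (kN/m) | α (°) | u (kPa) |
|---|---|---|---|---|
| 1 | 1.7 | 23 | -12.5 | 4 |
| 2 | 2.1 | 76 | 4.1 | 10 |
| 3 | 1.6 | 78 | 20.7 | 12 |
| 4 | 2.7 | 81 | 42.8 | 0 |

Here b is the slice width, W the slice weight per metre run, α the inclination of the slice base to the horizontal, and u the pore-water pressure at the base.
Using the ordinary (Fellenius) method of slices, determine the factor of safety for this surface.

FS = 2.06

Ordinary method of slices: FS = Σ[c'·Δl_i + (W_i cosα_i − u_i·Δl_i)·tanφ'] / Σ W_i sinα_i, with Δl_i = b_i / cosα_i.
Slice 1: Δl = 1.7/cos(-12.5°) = 1.741 m; N'_1 = 23·cos(-12.5°) − 4·1.741 = 15.5; c'Δl = 13.41; W sinα = -5.0
Slice 2: Δl = 2.1/cos4.1° = 2.105 m; N'_2 = 76·cos4.1° − 10·2.105 = 54.8; c'Δl = 16.21; W sinα = 5.4
Slice 3: Δl = 1.6/cos20.7° = 1.710 m; N'_3 = 78·cos20.7° − 12·1.710 = 52.4; c'Δl = 13.17; W sinα = 27.6
Slice 4: Δl = 2.7/cos42.8° = 3.680 m; N'_4 = 81·cos42.8° − 0·3.680 = 59.4; c'Δl = 28.33; W sinα = 55.0
Σc'Δl = 71.1 kN/m; ΣN' = 182.1 kN/m; ΣW sinα = 83.1 kN/m
Resisting = 71.1 + 182.1·tan28.8° = 71.1 + 100.1 = 171.2 kN/m
FS = 171.2 / 83.1 = 2.062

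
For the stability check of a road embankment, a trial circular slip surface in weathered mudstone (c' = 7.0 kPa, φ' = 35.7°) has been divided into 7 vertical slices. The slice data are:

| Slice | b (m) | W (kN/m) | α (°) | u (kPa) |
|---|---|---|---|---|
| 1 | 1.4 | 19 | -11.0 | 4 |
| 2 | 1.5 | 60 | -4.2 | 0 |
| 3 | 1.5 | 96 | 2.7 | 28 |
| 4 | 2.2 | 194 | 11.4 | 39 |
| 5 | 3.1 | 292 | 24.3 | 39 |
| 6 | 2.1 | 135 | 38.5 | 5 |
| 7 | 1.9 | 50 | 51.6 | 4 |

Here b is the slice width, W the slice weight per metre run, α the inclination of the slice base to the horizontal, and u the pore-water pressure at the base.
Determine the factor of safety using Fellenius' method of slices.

FS = 1.62

Ordinary method of slices: FS = Σ[c'·Δl_i + (W_i cosα_i − u_i·Δl_i)·tanφ'] / Σ W_i sinα_i, with Δl_i = b_i / cosα_i.
Slice 1: Δl = 1.4/cos(-11.0°) = 1.426 m; N'_1 = 19·cos(-11.0°) − 4·1.426 = 12.9; c'Δl = 9.98; W sinα = -3.6
Slice 2: Δl = 1.5/cos(-4.2°) = 1.504 m; N'_2 = 60·cos(-4.2°) − 0·1.504 = 59.8; c'Δl = 10.53; W sinα = -4.4
Slice 3: Δl = 1.5/cos2.7° = 1.502 m; N'_3 = 96·cos2.7° − 28·1.502 = 53.8; c'Δl = 10.51; W sinα = 4.5
Slice 4: Δl = 2.2/cos11.4° = 2.244 m; N'_4 = 194·cos11.4° − 39·2.244 = 102.6; c'Δl = 15.71; W sinα = 38.3
Slice 5: Δl = 3.1/cos24.3° = 3.401 m; N'_5 = 292·cos24.3° − 39·3.401 = 133.5; c'Δl = 23.81; W sinα = 120.2
Slice 6: Δl = 2.1/cos38.5° = 2.683 m; N'_6 = 135·cos38.5° − 5·2.683 = 92.2; c'Δl = 18.78; W sinα = 84.0
Slice 7: Δl = 1.9/cos51.6° = 3.059 m; N'_7 = 50·cos51.6° − 4·3.059 = 18.8; c'Δl = 21.41; W sinα = 39.2
Σc'Δl = 110.7 kN/m; ΣN' = 473.8 kN/m; ΣW sinα = 278.2 kN/m
Resisting = 110.7 + 473.8·tan35.7° = 110.7 + 340.5 = 451.2 kN/m
FS = 451.2 / 278.2 = 1.622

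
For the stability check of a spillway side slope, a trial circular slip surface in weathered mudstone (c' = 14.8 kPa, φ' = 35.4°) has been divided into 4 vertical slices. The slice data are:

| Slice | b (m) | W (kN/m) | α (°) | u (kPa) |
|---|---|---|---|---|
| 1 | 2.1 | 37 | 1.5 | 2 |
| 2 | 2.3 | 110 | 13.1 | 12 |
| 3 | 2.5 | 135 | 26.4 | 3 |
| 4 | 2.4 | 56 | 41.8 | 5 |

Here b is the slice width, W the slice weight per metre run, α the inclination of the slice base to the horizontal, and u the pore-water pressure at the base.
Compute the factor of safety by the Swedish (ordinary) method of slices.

FS = 2.70

Ordinary method of slices: FS = Σ[c'·Δl_i + (W_i cosα_i − u_i·Δl_i)·tanφ'] / Σ W_i sinα_i, with Δl_i = b_i / cosα_i.
Slice 1: Δl = 2.1/cos1.5° = 2.101 m; N'_1 = 37·cos1.5° − 2·2.101 = 32.8; c'Δl = 31.09; W sinα = 1.0
Slice 2: Δl = 2.3/cos13.1° = 2.361 m; N'_2 = 110·cos13.1° − 12·2.361 = 78.8; c'Δl = 34.95; W sinα = 24.9
Slice 3: Δl = 2.5/cos26.4° = 2.791 m; N'_3 = 135·cos26.4° − 3·2.791 = 112.5; c'Δl = 41.31; W sinα = 60.0
Slice 4: Δl = 2.4/cos41.8° = 3.219 m; N'_4 = 56·cos41.8° − 5·3.219 = 25.6; c'Δl = 47.65; W sinα = 37.3
Σc'Δl = 155.0 kN/m; ΣN' = 249.8 kN/m; ΣW sinα = 123.3 kN/m
Resisting = 155.0 + 249.8·tan35.4° = 155.0 + 177.5 = 332.5 kN/m
FS = 332.5 / 123.3 = 2.698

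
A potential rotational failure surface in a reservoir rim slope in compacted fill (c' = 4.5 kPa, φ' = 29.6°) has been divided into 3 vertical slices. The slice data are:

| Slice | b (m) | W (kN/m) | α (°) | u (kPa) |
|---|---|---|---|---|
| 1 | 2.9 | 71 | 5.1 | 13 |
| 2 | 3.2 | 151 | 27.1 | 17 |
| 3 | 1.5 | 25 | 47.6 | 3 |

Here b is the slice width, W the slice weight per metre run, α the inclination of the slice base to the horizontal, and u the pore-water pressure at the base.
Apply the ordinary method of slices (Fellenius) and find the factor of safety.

Ordinary method of slices: FS = Σ[c'·Δl_i + (W_i cosα_i − u_i·Δl_i)·tanφ'] / Σ W_i sinα_i, with Δl_i = b_i / cosα_i.
Slice 1: Δl = 2.9/cos5.1° = 2.912 m; N'_1 = 71·cos5.1° − 13·2.912 = 32.9; c'Δl = 13.10; W sinα = 6.3
Slice 2: Δl = 3.2/cos27.1° = 3.595 m; N'_2 = 151·cos27.1° − 17·3.595 = 73.3; c'Δl = 16.18; W sinα = 68.8
Slice 3: Δl = 1.5/cos47.6° = 2.225 m; N'_3 = 25·cos47.6° − 3·2.225 = 10.2; c'Δl = 10.01; W sinα = 18.5
Σc'Δl = 39.3 kN/m; ΣN' = 116.4 kN/m; ΣW sinα = 93.6 kN/m
Resisting = 39.3 + 116.4·tan29.6° = 39.3 + 66.1 = 105.4 kN/m
FS = 105.4 / 93.6 = 1.126

FS = 1.13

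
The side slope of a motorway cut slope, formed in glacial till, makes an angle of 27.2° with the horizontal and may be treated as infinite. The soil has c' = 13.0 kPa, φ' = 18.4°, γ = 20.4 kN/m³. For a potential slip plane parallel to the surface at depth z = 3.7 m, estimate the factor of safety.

FS = 1.07

For an infinite slope with a slip plane parallel to the surface (no pore pressure): FS = [c' + γz cos²β tanφ'] / [γz sinβ cosβ].
γz = 20.4·3.7 = 75.48 kN/m²
Numerator = 13.0 + 75.48·cos²27.2°·tan18.4° = 13.0 + 75.48·0.7911·0.3327 = 32.863 kPa
Denominator = 75.48·sin27.2°·cos27.2° = 75.48·0.4571·0.8894 = 30.686 kPa
FS = 32.863 / 30.686 = 1.071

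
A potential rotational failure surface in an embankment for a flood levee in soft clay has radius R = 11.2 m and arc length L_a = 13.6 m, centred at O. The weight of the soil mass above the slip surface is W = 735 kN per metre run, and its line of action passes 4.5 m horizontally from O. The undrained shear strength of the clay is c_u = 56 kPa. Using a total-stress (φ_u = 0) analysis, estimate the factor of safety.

Taking moments about the centre O, the resisting moment is provided by the undrained shear strength acting along the arc:
M_R = c_u·L_a·R = 56·13.60·11.2 = 8529.9 kN·m/m
M_D = W·d = 735·4.5 = 3307.5 kN·m/m
FS = M_R / M_D = 8529.9 / 3307.5 = 2.579

FS = 2.58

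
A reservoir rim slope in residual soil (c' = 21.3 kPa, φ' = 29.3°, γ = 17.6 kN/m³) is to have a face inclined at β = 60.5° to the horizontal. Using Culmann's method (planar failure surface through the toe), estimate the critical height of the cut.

Culmann's analysis gives the critical failure plane at α_cr = (β + φ')/2 = (60.5 + 29.3)/2 = 44.9°, and the critical height
H_c = (4c'/γ) · sinβ cosφ' / [1 − cos(β − φ')]
    = (4·21.3/17.6) · sin60.5°·cos29.3° / [1 − cos(31.2°)]
    = 4.841 · 0.8704·0.8721 / [1 − 0.8554]
    = 4.841 · 0.7590 / 0.1446
    = 25.40 m

H_c = 25.40 m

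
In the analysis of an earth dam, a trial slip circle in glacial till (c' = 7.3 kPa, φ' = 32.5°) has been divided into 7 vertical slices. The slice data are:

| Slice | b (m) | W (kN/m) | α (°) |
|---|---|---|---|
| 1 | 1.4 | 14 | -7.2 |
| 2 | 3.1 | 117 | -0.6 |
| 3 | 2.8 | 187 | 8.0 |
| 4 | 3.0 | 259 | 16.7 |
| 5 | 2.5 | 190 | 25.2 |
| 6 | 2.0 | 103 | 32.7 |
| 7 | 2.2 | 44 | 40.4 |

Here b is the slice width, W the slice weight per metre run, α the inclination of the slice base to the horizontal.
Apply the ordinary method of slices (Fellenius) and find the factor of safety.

Ordinary method of slices: FS = Σ[c'·Δl_i + (W_i cosα_i)·tanφ'] / Σ W_i sinα_i, with Δl_i = b_i / cosα_i.
Slice 1: Δl = 1.4/cos(-7.2°) = 1.411 m; N'_1 = 14·cos(-7.2°) = 13.9; c'Δl = 10.30; W sinα = -1.8
Slice 2: Δl = 3.1/cos(-0.6°) = 3.100 m; N'_2 = 117·cos(-0.6°) = 117.0; c'Δl = 22.63; W sinα = -1.2
Slice 3: Δl = 2.8/cos8.0° = 2.828 m; N'_3 = 187·cos8.0° = 185.2; c'Δl = 20.64; W sinα = 26.0
Slice 4: Δl = 3.0/cos16.7° = 3.132 m; N'_4 = 259·cos16.7° = 248.1; c'Δl = 22.86; W sinα = 74.4
Slice 5: Δl = 2.5/cos25.2° = 2.763 m; N'_5 = 190·cos25.2° = 171.9; c'Δl = 20.17; W sinα = 80.9
Slice 6: Δl = 2.0/cos32.7° = 2.377 m; N'_6 = 103·cos32.7° = 86.7; c'Δl = 17.35; W sinα = 55.6
Slice 7: Δl = 2.2/cos40.4° = 2.889 m; N'_7 = 44·cos40.4° = 33.5; c'Δl = 21.09; W sinα = 28.5
Σc'Δl = 135.0 kN/m; ΣN' = 856.2 kN/m; ΣW sinα = 262.5 kN/m
Resisting = 135.0 + 856.2·tan32.5° = 135.0 + 545.5 = 680.5 kN/m
FS = 680.5 / 262.5 = 2.592

FS = 2.59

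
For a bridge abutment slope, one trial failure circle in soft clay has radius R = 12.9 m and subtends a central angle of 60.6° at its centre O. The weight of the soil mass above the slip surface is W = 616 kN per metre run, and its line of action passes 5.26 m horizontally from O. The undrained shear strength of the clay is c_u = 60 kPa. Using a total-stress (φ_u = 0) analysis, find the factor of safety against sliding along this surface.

FS = 3.26

Taking moments about the centre O, the resisting moment is provided by the undrained shear strength acting along the arc:
Arc length L_a = R·θ = 12.9·(60.6°·π/180) = 12.9·1.0577 = 13.64 m
M_R = c_u·L_a·R = 60·13.64·12.9 = 10560.4 kN·m/m
M_D = W·d = 616·5.26 = 3240.2 kN·m/m
FS = M_R / M_D = 10560.4 / 3240.2 = 3.259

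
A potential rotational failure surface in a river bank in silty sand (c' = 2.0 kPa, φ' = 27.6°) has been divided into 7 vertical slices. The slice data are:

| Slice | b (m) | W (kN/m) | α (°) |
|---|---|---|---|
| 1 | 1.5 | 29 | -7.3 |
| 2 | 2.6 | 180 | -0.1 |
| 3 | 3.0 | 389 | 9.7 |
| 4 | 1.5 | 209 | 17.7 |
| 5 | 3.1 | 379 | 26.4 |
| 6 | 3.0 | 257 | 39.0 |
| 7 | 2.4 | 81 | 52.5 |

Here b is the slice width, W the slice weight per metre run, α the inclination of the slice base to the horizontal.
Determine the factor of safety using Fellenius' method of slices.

FS = 1.47

Ordinary method of slices: FS = Σ[c'·Δl_i + (W_i cosα_i)·tanφ'] / Σ W_i sinα_i, with Δl_i = b_i / cosα_i.
Slice 1: Δl = 1.5/cos(-7.3°) = 1.512 m; N'_1 = 29·cos(-7.3°) = 28.8; c'Δl = 3.02; W sinα = -3.7
Slice 2: Δl = 2.6/cos(-0.1°) = 2.600 m; N'_2 = 180·cos(-0.1°) = 180.0; c'Δl = 5.20; W sinα = -0.3
Slice 3: Δl = 3.0/cos9.7° = 3.044 m; N'_3 = 389·cos9.7° = 383.4; c'Δl = 6.09; W sinα = 65.5
Slice 4: Δl = 1.5/cos17.7° = 1.575 m; N'_4 = 209·cos17.7° = 199.1; c'Δl = 3.15; W sinα = 63.5
Slice 5: Δl = 3.1/cos26.4° = 3.461 m; N'_5 = 379·cos26.4° = 339.5; c'Δl = 6.92; W sinα = 168.5
Slice 6: Δl = 3.0/cos39.0° = 3.860 m; N'_6 = 257·cos39.0° = 199.7; c'Δl = 7.72; W sinα = 161.7
Slice 7: Δl = 2.4/cos52.5° = 3.942 m; N'_7 = 81·cos52.5° = 49.3; c'Δl = 7.88; W sinα = 64.3
Σc'Δl = 40.0 kN/m; ΣN' = 1379.8 kN/m; ΣW sinα = 519.6 kN/m
Resisting = 40.0 + 1379.8·tan27.6° = 40.0 + 721.4 = 761.3 kN/m
FS = 761.3 / 519.6 = 1.465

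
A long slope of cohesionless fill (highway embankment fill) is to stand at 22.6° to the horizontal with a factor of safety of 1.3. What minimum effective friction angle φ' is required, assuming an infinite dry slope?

φ' = 28.4°

FS = tanφ'/tanβ ⇒ tanφ' = FS · tanβ = 1.3 · tan22.6° = 0.5411
φ' = arctan(0.5411) = 28.42°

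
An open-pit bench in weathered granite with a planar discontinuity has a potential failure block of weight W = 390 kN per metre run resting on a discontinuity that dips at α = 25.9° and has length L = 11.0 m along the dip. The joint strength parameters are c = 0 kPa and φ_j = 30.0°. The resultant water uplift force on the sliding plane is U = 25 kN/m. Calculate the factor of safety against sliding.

Resolving the block weight along and normal to the plane and applying the Mohr–Coulomb strength on the joint:
N' = W cosα − U = 390·cos25.9° − 25 = 325.8 kN/m
Driving force T = W sinα = 390·sin25.9° = 170.4 kN/m
Resisting force R = c·L + N'·tanφ_j = 0·11.0 + 325.8·tan30.0° = 0.0 + 188.1 = 188.1 kN/m
FS = R / T = 188.1 / 170.4 = 1.104

FS = 1.10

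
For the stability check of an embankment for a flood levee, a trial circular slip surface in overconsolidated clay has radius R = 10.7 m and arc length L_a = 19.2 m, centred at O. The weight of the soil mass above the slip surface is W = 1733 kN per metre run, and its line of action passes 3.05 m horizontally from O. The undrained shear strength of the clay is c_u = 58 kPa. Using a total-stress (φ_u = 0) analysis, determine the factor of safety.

FS = 2.25

Taking moments about the centre O, the resisting moment is provided by the undrained shear strength acting along the arc:
M_R = c_u·L_a·R = 58·19.20·10.7 = 11915.5 kN·m/m
M_D = W·d = 1733·3.05 = 5285.6 kN·m/m
FS = M_R / M_D = 11915.5 / 5285.6 = 2.254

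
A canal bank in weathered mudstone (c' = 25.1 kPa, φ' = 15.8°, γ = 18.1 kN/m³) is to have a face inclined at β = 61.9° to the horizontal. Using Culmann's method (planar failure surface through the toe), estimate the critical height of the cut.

Culmann's analysis gives the critical failure plane at α_cr = (β + φ')/2 = (61.9 + 15.8)/2 = 38.9°, and the critical height
H_c = (4c'/γ) · sinβ cosφ' / [1 − cos(β − φ')]
    = (4·25.1/18.1) · sin61.9°·cos15.8° / [1 − cos(46.1°)]
    = 5.547 · 0.8821·0.9622 / [1 − 0.6934]
    = 5.547 · 0.8488 / 0.3066
    = 15.36 m

H_c = 15.36 m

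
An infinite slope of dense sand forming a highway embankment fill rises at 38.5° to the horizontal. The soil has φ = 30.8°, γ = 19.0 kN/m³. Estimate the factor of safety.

FS = 0.75

For a dry cohesionless infinite slope the factor of safety is FS = tanφ / tanβ.
FS = tan30.8° / tan38.5° = 0.5961 / 0.7954 = 0.749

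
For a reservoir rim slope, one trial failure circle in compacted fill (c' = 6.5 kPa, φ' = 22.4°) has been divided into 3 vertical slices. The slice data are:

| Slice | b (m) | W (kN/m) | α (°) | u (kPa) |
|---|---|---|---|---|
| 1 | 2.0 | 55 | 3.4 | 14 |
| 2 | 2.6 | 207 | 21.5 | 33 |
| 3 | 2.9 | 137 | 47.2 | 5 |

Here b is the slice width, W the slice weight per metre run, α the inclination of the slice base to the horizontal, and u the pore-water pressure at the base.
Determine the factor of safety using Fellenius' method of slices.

Ordinary method of slices: FS = Σ[c'·Δl_i + (W_i cosα_i − u_i·Δl_i)·tanφ'] / Σ W_i sinα_i, with Δl_i = b_i / cosα_i.
Slice 1: Δl = 2.0/cos3.4° = 2.004 m; N'_1 = 55·cos3.4° − 14·2.004 = 26.9; c'Δl = 13.02; W sinα = 3.3
Slice 2: Δl = 2.6/cos21.5° = 2.794 m; N'_2 = 207·cos21.5° − 33·2.794 = 100.4; c'Δl = 18.16; W sinα = 75.9
Slice 3: Δl = 2.9/cos47.2° = 4.268 m; N'_3 = 137·cos47.2° − 5·4.268 = 71.7; c'Δl = 27.74; W sinα = 100.5
Σc'Δl = 58.9 kN/m; ΣN' = 199.0 kN/m; ΣW sinα = 179.6 kN/m
Resisting = 58.9 + 199.0·tan22.4° = 58.9 + 82.0 = 140.9 kN/m
FS = 140.9 / 179.6 = 0.785

FS = 0.78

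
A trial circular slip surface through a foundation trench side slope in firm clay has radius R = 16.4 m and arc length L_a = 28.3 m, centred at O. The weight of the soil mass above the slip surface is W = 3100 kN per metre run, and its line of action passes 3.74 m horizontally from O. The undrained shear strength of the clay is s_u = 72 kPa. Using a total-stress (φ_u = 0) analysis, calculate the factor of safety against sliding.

FS = 2.88

Taking moments about the centre O, the resisting moment is provided by the undrained shear strength acting along the arc:
M_R = s_u·L_a·R = 72·28.30·16.4 = 33416.6 kN·m/m
M_D = W·d = 3100·3.74 = 11594.0 kN·m/m
FS = M_R / M_D = 33416.6 / 11594.0 = 2.882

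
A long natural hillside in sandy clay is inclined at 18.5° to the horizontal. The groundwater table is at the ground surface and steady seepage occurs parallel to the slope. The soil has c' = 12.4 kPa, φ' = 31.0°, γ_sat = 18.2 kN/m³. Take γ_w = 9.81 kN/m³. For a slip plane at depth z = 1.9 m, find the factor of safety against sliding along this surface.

With seepage parallel to the slope and the water table at the surface, the effective normal stress on the slip plane uses the buoyant unit weight γ' = γ_sat − γ_w while the driving shear stress uses γ_sat:
FS = [c' + γ' z cos²β tanφ'] / [γ_sat z sinβ cosβ]
γ' = 18.2 − 9.81 = 8.39 kN/m³
Numerator = 12.4 + 8.39·1.9·cos²18.5°·tan31.0° = 12.4 + 8.39·1.9·0.8993·0.6009 = 21.014 kPa
Denominator = 18.2·1.9·sin18.5°·cos18.5° = 18.2·1.9·0.3173·0.9483 = 10.405 kPa
FS = 21.014 / 10.405 = 2.020

FS = 2.02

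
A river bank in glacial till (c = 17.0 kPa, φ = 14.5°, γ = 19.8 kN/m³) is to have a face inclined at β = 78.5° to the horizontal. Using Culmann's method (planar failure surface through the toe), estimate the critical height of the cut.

H_c = 5.80 m

Culmann's analysis gives the critical failure plane at α_cr = (β + φ)/2 = (78.5 + 14.5)/2 = 46.5°, and the critical height
H_c = (4c/γ) · sinβ cosφ / [1 − cos(β − φ)]
    = (4·17.0/19.8) · sin78.5°·cos14.5° / [1 − cos(64.0°)]
    = 3.434 · 0.9799·0.9681 / [1 − 0.4384]
    = 3.434 · 0.9487 / 0.5616
    = 5.80 m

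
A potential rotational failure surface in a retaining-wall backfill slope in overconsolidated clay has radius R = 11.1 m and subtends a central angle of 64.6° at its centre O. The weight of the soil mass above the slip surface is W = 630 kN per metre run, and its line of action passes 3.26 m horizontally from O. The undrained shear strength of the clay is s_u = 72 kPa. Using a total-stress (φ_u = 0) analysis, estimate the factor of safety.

FS = 4.87

Taking moments about the centre O, the resisting moment is provided by the undrained shear strength acting along the arc:
Arc length L_a = R·θ = 11.1·(64.6°·π/180) = 11.1·1.1275 = 12.52 m
M_R = s_u·L_a·R = 72·12.52·11.1 = 10002.0 kN·m/m
M_D = W·d = 630·3.26 = 2053.8 kN·m/m
FS = M_R / M_D = 10002.0 / 2053.8 = 4.870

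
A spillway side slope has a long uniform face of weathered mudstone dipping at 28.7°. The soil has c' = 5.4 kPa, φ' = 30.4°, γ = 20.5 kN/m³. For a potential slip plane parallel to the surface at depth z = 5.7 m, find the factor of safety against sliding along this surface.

For an infinite slope with a slip plane parallel to the surface (no pore pressure): FS = [c' + γz cos²β tanφ'] / [γz sinβ cosβ].
γz = 20.5·5.7 = 116.85 kN/m²
Numerator = 5.4 + 116.85·cos²28.7°·tan30.4° = 5.4 + 116.85·0.7694·0.5867 = 58.146 kPa
Denominator = 116.85·sin28.7°·cos28.7° = 116.85·0.4802·0.8771 = 49.220 kPa
FS = 58.146 / 49.220 = 1.181

FS = 1.18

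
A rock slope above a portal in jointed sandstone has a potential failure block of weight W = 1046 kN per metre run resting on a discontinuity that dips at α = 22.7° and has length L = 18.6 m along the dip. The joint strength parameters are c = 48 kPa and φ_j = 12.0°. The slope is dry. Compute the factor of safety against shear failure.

Resolving the block weight along and normal to the plane and applying the Mohr–Coulomb strength on the joint:
N' = W cosα = 1046·cos22.7° = 965.0 kN/m
Driving force T = W sinα = 1046·sin22.7° = 403.7 kN/m
Resisting force R = c·L + N'·tanφ_j = 48·18.6 + 965.0·tan12.0° = 892.8 + 205.1 = 1097.9 kN/m
FS = R / T = 1097.9 / 403.7 = 2.720

FS = 2.72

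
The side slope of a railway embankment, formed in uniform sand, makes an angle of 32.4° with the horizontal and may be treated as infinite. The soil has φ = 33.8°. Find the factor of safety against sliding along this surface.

FS = 1.05

For a dry cohesionless infinite slope the factor of safety is FS = tanφ / tanβ.
FS = tan33.8° / tan32.4° = 0.6694 / 0.6346 = 1.055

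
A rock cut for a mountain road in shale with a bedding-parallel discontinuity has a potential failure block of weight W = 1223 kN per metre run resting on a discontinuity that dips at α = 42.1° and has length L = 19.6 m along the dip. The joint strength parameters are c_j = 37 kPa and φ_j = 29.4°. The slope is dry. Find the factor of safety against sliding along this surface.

FS = 1.51

Resolving the block weight along and normal to the plane and applying the Mohr–Coulomb strength on the joint:
N' = W cosα = 1223·cos42.1° = 907.4 kN/m
Driving force T = W sinα = 1223·sin42.1° = 819.9 kN/m
Resisting force R = c_j·L + N'·tanφ_j = 37·19.6 + 907.4·tan29.4° = 725.2 + 511.3 = 1236.5 kN/m
FS = R / T = 1236.5 / 819.9 = 1.508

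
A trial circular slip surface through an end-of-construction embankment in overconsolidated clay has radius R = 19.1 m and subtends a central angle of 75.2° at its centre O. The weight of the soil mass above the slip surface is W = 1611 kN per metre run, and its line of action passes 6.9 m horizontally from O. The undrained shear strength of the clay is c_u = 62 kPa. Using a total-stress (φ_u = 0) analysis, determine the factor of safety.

Taking moments about the centre O, the resisting moment is provided by the undrained shear strength acting along the arc:
Arc length L_a = R·θ = 19.1·(75.2°·π/180) = 19.1·1.3125 = 25.07 m
M_R = c_u·L_a·R = 62·25.07·19.1 = 29686.1 kN·m/m
M_D = W·d = 1611·6.9 = 11115.9 kN·m/m
FS = M_R / M_D = 29686.1 / 11115.9 = 2.671

FS = 2.67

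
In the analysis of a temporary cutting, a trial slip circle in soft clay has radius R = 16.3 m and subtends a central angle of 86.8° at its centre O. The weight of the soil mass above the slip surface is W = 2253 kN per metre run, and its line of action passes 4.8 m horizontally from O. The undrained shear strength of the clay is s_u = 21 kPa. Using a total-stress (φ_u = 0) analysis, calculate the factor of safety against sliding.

FS = 0.78

Taking moments about the centre O, the resisting moment is provided by the undrained shear strength acting along the arc:
Arc length L_a = R·θ = 16.3·(86.8°·π/180) = 16.3·1.5149 = 24.69 m
M_R = s_u·L_a·R = 21·24.69·16.3 = 8452.6 kN·m/m
M_D = W·d = 2253·4.8 = 10814.4 kN·m/m
FS = M_R / M_D = 8452.6 / 10814.4 = 0.782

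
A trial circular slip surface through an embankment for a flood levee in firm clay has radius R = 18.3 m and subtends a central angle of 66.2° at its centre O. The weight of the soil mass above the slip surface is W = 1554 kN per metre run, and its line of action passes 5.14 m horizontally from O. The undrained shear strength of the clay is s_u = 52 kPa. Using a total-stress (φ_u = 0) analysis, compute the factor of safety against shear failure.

Taking moments about the centre O, the resisting moment is provided by the undrained shear strength acting along the arc:
Arc length L_a = R·θ = 18.3·(66.2°·π/180) = 18.3·1.1554 = 21.14 m
M_R = s_u·L_a·R = 52·21.14·18.3 = 20120.6 kN·m/m
M_D = W·d = 1554·5.14 = 7987.6 kN·m/m
FS = M_R / M_D = 20120.6 / 7987.6 = 2.519

FS = 2.52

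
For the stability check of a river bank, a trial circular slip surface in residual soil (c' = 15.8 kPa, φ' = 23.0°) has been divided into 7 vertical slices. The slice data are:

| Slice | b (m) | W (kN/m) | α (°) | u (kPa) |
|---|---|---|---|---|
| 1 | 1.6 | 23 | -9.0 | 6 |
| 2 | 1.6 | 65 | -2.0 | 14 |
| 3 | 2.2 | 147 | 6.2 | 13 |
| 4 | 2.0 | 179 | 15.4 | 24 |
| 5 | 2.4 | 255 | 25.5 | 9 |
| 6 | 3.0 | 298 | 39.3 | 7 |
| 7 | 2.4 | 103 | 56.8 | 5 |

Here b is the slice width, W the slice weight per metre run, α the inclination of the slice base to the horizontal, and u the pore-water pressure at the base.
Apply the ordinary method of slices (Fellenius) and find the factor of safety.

Ordinary method of slices: FS = Σ[c'·Δl_i + (W_i cosα_i − u_i·Δl_i)·tanφ'] / Σ W_i sinα_i, with Δl_i = b_i / cosα_i.
Slice 1: Δl = 1.6/cos(-9.0°) = 1.620 m; N'_1 = 23·cos(-9.0°) − 6·1.620 = 13.0; c'Δl = 25.60; W sinα = -3.6
Slice 2: Δl = 1.6/cos(-2.0°) = 1.601 m; N'_2 = 65·cos(-2.0°) − 14·1.601 = 42.5; c'Δl = 25.30; W sinα = -2.3
Slice 3: Δl = 2.2/cos6.2° = 2.213 m; N'_3 = 147·cos6.2° − 13·2.213 = 117.4; c'Δl = 34.96; W sinα = 15.9
Slice 4: Δl = 2.0/cos15.4° = 2.074 m; N'_4 = 179·cos15.4° − 24·2.074 = 122.8; c'Δl = 32.78; W sinα = 47.5
Slice 5: Δl = 2.4/cos25.5° = 2.659 m; N'_5 = 255·cos25.5° − 9·2.659 = 206.2; c'Δl = 42.01; W sinα = 109.8
Slice 6: Δl = 3.0/cos39.3° = 3.877 m; N'_6 = 298·cos39.3° − 7·3.877 = 203.5; c'Δl = 61.25; W sinα = 188.7
Slice 7: Δl = 2.4/cos56.8° = 4.383 m; N'_7 = 103·cos56.8° − 5·4.383 = 34.5; c'Δl = 69.25; W sinα = 86.2
Σc'Δl = 291.1 kN/m; ΣN' = 739.9 kN/m; ΣW sinα = 442.3 kN/m
Resisting = 291.1 + 739.9·tan23.0° = 291.1 + 314.1 = 605.2 kN/m
FS = 605.2 / 442.3 = 1.368

FS = 1.37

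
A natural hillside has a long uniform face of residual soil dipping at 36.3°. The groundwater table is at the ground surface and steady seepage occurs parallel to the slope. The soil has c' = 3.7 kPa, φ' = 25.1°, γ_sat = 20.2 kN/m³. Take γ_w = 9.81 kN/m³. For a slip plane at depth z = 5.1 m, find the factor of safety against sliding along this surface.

FS = 0.40

With seepage parallel to the slope and the water table at the surface, the effective normal stress on the slip plane uses the buoyant unit weight γ' = γ_sat − γ_w while the driving shear stress uses γ_sat:
FS = [c' + γ' z cos²β tanφ'] / [γ_sat z sinβ cosβ]
γ' = 20.2 − 9.81 = 10.39 kN/m³
Numerator = 3.7 + 10.39·5.1·cos²36.3°·tan25.1° = 3.7 + 10.39·5.1·0.6495·0.4684 = 19.822 kPa
Denominator = 20.2·5.1·sin36.3°·cos36.3° = 20.2·5.1·0.5920·0.8059 = 49.153 kPa
FS = 19.822 / 49.153 = 0.403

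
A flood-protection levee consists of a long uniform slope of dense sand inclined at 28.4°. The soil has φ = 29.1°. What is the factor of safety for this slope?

For a dry cohesionless infinite slope the factor of safety is FS = tanφ / tanβ.
FS = tan29.1° / tan28.4° = 0.5566 / 0.5407 = 1.029

FS = 1.03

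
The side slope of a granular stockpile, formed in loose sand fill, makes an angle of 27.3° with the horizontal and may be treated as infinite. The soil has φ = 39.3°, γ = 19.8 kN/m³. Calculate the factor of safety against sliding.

FS = 1.59

For a dry cohesionless infinite slope the factor of safety is FS = tanφ / tanβ.
FS = tan39.3° / tan27.3° = 0.8185 / 0.5161 = 1.586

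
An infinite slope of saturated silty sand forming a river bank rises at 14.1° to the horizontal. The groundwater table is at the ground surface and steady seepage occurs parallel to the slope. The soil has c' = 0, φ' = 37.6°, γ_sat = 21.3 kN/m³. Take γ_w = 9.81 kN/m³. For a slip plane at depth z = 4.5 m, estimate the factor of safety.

FS = 1.65

With seepage parallel to the slope and the water table at the surface, the effective normal stress on the slip plane uses the buoyant unit weight γ' = γ_sat − γ_w while the driving shear stress uses γ_sat:
FS = [c' + γ' z cos²β tanφ'] / [γ_sat z sinβ cosβ]
(For c' = 0 this reduces to FS = (γ'/γ_sat)·tanφ'/tanβ.)
γ' = 21.3 − 9.81 = 11.49 kN/m³
Numerator = 0.0 + 11.49·4.5·cos²14.1°·tan37.6° = 0.0 + 11.49·4.5·0.9407·0.7701 = 37.455 kPa
Denominator = 21.3·4.5·sin14.1°·cos14.1° = 21.3·4.5·0.2436·0.9699 = 22.647 kPa
FS = 37.455 / 22.647 = 1.654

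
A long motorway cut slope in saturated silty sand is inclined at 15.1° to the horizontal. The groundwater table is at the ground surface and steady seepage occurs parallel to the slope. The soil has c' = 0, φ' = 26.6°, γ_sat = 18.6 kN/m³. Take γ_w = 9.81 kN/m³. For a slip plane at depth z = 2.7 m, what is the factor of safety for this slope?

With seepage parallel to the slope and the water table at the surface, the effective normal stress on the slip plane uses the buoyant unit weight γ' = γ_sat − γ_w while the driving shear stress uses γ_sat:
FS = [c' + γ' z cos²β tanφ'] / [γ_sat z sinβ cosβ]
(For c' = 0 this reduces to FS = (γ'/γ_sat)·tanφ'/tanβ.)
γ' = 18.6 − 9.81 = 8.79 kN/m³
Numerator = 0.0 + 8.79·2.7·cos²15.1°·tan26.6° = 0.0 + 8.79·2.7·0.9321·0.5008 = 11.078 kPa
Denominator = 18.6·2.7·sin15.1°·cos15.1° = 18.6·2.7·0.2605·0.9655 = 12.631 kPa
FS = 11.078 / 12.631 = 0.877

FS = 0.88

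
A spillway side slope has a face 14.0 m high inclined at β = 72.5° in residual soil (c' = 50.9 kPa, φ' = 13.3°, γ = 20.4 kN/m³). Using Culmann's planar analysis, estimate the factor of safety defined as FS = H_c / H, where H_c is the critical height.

FS = 1.36

H_c = (4c'/γ) · sinβ cosφ' / [1 − cos(β − φ')]
    = (4·50.9/20.4) · sin72.5°·cos13.3° / [1 − cos59.2°]
    = 9.980 · 0.9281 / 0.4880 = 18.98 m
FS = H_c / H = 18.98 / 14.0 = 1.356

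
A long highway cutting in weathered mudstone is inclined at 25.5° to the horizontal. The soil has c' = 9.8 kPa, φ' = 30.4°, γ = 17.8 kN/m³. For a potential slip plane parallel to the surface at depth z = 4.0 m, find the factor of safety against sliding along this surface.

FS = 1.58

For an infinite slope with a slip plane parallel to the surface (no pore pressure): FS = [c' + γz cos²β tanφ'] / [γz sinβ cosβ].
γz = 17.8·4.0 = 71.20 kN/m²
Numerator = 9.8 + 71.20·cos²25.5°·tan30.4° = 9.8 + 71.20·0.8147·0.5867 = 43.831 kPa
Denominator = 71.20·sin25.5°·cos25.5° = 71.20·0.4305·0.9026 = 27.666 kPa
FS = 43.831 / 27.666 = 1.584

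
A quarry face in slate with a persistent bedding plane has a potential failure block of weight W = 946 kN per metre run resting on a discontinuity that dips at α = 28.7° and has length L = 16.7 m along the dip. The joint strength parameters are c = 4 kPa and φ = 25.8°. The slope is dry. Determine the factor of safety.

Resolving the block weight along and normal to the plane and applying the Mohr–Coulomb strength on the joint:
N' = W cosα = 946·cos28.7° = 829.8 kN/m
Driving force T = W sinα = 946·sin28.7° = 454.3 kN/m
Resisting force R = c·L + N'·tanφ = 4·16.7 + 829.8·tan25.8° = 66.8 + 401.1 = 467.9 kN/m
FS = R / T = 467.9 / 454.3 = 1.030

FS = 1.03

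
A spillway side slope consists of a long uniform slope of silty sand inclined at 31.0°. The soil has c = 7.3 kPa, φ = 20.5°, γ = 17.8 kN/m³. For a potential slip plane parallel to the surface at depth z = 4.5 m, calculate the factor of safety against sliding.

For an infinite slope with a slip plane parallel to the surface (no pore pressure): FS = [c + γz cos²β tanφ] / [γz sinβ cosβ].
γz = 17.8·4.5 = 80.10 kN/m²
Numerator = 7.3 + 80.10·cos²31.0°·tan20.5° = 7.3 + 80.10·0.7347·0.3739 = 29.304 kPa
Denominator = 80.10·sin31.0°·cos31.0° = 80.10·0.5150·0.8572 = 35.362 kPa
FS = 29.304 / 35.362 = 0.829

FS = 0.83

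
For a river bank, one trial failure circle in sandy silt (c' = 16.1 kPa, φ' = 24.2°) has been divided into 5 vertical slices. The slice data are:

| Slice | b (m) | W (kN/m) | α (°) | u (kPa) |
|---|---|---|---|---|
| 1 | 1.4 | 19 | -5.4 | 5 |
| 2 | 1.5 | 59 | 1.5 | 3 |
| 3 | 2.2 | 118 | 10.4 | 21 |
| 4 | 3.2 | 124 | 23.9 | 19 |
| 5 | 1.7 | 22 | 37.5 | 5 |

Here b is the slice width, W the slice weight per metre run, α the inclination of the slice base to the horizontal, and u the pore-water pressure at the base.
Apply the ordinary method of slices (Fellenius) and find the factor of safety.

Ordinary method of slices: FS = Σ[c'·Δl_i + (W_i cosα_i − u_i·Δl_i)·tanφ'] / Σ W_i sinα_i, with Δl_i = b_i / cosα_i.
Slice 1: Δl = 1.4/cos(-5.4°) = 1.406 m; N'_1 = 19·cos(-5.4°) − 5·1.406 = 11.9; c'Δl = 22.64; W sinα = -1.8
Slice 2: Δl = 1.5/cos1.5° = 1.501 m; N'_2 = 59·cos1.5° − 3·1.501 = 54.5; c'Δl = 24.16; W sinα = 1.5
Slice 3: Δl = 2.2/cos10.4° = 2.237 m; N'_3 = 118·cos10.4° − 21·2.237 = 69.1; c'Δl = 36.01; W sinα = 21.3
Slice 4: Δl = 3.2/cos23.9° = 3.500 m; N'_4 = 124·cos23.9° − 19·3.500 = 46.9; c'Δl = 56.35; W sinα = 50.2
Slice 5: Δl = 1.7/cos37.5° = 2.143 m; N'_5 = 22·cos37.5° − 5·2.143 = 6.7; c'Δl = 34.50; W sinα = 13.4
Σc'Δl = 173.7 kN/m; ΣN' = 189.1 kN/m; ΣW sinα = 84.7 kN/m
Resisting = 173.7 + 189.1·tan24.2° = 173.7 + 85.0 = 258.6 kN/m
FS = 258.6 / 84.7 = 3.054

FS = 3.05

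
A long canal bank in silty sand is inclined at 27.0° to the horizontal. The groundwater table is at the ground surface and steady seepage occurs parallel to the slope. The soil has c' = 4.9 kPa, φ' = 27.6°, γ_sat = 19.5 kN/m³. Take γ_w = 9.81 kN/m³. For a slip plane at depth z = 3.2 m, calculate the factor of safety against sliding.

FS = 0.70

With seepage parallel to the slope and the water table at the surface, the effective normal stress on the slip plane uses the buoyant unit weight γ' = γ_sat − γ_w while the driving shear stress uses γ_sat:
FS = [c' + γ' z cos²β tanφ'] / [γ_sat z sinβ cosβ]
γ' = 19.5 − 9.81 = 9.69 kN/m³
Numerator = 4.9 + 9.69·3.2·cos²27.0°·tan27.6° = 4.9 + 9.69·3.2·0.7939·0.5228 = 17.769 kPa
Denominator = 19.5·3.2·sin27.0°·cos27.0° = 19.5·3.2·0.4540·0.8910 = 25.241 kPa
FS = 17.769 / 25.241 = 0.704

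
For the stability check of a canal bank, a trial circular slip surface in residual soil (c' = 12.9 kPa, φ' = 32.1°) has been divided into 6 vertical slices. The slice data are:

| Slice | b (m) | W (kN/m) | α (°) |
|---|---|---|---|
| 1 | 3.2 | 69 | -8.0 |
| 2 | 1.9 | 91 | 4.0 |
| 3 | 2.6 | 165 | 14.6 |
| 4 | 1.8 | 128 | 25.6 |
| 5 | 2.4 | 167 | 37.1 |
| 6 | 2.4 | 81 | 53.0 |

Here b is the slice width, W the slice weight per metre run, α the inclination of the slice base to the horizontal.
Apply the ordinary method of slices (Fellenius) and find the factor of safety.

Ordinary method of slices: FS = Σ[c'·Δl_i + (W_i cosα_i)·tanφ'] / Σ W_i sinα_i, with Δl_i = b_i / cosα_i.
Slice 1: Δl = 3.2/cos(-8.0°) = 3.231 m; N'_1 = 69·cos(-8.0°) = 68.3; c'Δl = 41.69; W sinα = -9.6
Slice 2: Δl = 1.9/cos4.0° = 1.905 m; N'_2 = 91·cos4.0° = 90.8; c'Δl = 24.57; W sinα = 6.3
Slice 3: Δl = 2.6/cos14.6° = 2.687 m; N'_3 = 165·cos14.6° = 159.7; c'Δl = 34.66; W sinα = 41.6
Slice 4: Δl = 1.8/cos25.6° = 1.996 m; N'_4 = 128·cos25.6° = 115.4; c'Δl = 25.75; W sinα = 55.3
Slice 5: Δl = 2.4/cos37.1° = 3.009 m; N'_5 = 167·cos37.1° = 133.2; c'Δl = 38.82; W sinα = 100.7
Slice 6: Δl = 2.4/cos53.0° = 3.988 m; N'_6 = 81·cos53.0° = 48.7; c'Δl = 51.44; W sinα = 64.7
Σc'Δl = 216.9 kN/m; ΣN' = 616.2 kN/m; ΣW sinα = 259.1 kN/m
Resisting = 216.9 + 616.2·tan32.1° = 216.9 + 386.5 = 603.4 kN/m
FS = 603.4 / 259.1 = 2.329

FS = 2.33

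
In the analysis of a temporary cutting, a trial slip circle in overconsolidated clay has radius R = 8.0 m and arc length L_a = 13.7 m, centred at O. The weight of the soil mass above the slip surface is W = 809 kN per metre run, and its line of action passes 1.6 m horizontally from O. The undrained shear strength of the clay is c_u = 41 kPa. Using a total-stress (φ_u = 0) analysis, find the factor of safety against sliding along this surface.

Taking moments about the centre O, the resisting moment is provided by the undrained shear strength acting along the arc:
M_R = c_u·L_a·R = 41·13.70·8.0 = 4493.6 kN·m/m
M_D = W·d = 809·1.6 = 1294.4 kN·m/m
FS = M_R / M_D = 4493.6 / 1294.4 = 3.472

FS = 3.47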